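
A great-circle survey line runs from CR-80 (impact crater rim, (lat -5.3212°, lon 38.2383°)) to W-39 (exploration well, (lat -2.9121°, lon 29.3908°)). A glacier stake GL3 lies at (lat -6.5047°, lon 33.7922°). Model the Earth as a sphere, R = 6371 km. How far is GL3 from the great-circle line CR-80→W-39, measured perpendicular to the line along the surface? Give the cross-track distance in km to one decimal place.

255.3 km

δ₁₃ = central angle CR-80→GL3 = 0.079901 rad  (haversine)
θ₁₃ = bearing CR-80→GL3 = 254.796°,  θ₁₂ = bearing CR-80→W-39 = 284.921°
dₓₜ = R·arcsin(sin δ₁₃ · sin(θ₁₃ − θ₁₂)) = 6371·arcsin(0.07982·sin(-30.125°)) = -255.280 km
|dₓₜ| = 255.280 km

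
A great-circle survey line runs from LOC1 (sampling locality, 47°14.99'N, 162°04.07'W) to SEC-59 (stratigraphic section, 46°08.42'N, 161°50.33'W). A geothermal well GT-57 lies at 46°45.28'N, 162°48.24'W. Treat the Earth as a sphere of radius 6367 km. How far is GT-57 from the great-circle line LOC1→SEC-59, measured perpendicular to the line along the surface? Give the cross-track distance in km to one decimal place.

63.2 km

LOC1: φ = +47.24983°, λ = -162.06783°
SEC-59: φ = +46.14033°, λ = -161.83883°
GT-57: φ = +46.75467°, λ = -162.80400°
δ₁₃ = central angle LOC1→GT-57 = 0.012307 rad  (haversine)
θ₁₃ = bearing LOC1→GT-57 = 225.665°,  θ₁₂ = bearing LOC1→SEC-59 = 171.859°
dₓₜ = R·arcsin(sin δ₁₃ · sin(θ₁₃ − θ₁₂)) = 6367·arcsin(0.01231·sin(53.806°)) = 63.237 km
|dₓₜ| = 63.237 km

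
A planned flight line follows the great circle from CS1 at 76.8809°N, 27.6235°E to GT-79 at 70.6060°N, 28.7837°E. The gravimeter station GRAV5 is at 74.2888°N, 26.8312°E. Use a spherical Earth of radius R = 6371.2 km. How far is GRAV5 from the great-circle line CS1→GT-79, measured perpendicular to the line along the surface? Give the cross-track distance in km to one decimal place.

41.5 km

δ₁₃ = central angle CS1→GRAV5 = 0.045370 rad  (haversine)
θ₁₃ = bearing CS1→GRAV5 = 184.736°,  θ₁₂ = bearing CS1→GT-79 = 176.478°
dₓₜ = R·arcsin(sin δ₁₃ · sin(θ₁₃ − θ₁₂)) = 6371.2·arcsin(0.04535·sin(8.258°)) = 41.504 km
|dₓₜ| = 41.504 km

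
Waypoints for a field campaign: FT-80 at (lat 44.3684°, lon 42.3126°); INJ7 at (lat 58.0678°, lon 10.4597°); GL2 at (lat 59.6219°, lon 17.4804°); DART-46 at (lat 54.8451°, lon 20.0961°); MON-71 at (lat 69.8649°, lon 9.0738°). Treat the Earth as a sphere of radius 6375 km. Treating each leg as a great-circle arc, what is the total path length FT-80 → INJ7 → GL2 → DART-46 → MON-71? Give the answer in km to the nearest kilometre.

FT-80→INJ7: c = 0.416249 rad, d = 2653.59 km
INJ7→GL2: c = 0.068910 rad, d = 439.30 km
GL2→DART-46: c = 0.086938 rad, d = 554.23 km
DART-46→MON-71: c = 0.275902 rad, d = 1758.87 km
Total = 2653.59 + 439.30 + 554.23 + 1758.87 = 5405.99 km

5406 km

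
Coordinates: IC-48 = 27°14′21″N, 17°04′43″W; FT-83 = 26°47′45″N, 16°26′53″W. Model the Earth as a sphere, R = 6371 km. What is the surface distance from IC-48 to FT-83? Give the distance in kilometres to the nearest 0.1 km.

IC-48: φ = +27.23917°, λ = -17.07861°
FT-83: φ = +26.79583°, λ = -16.44806°
Δφ = -0.4433°,  Δλ = 0.6306°
a = sin²(Δφ/2) + cos φ₁ cos φ₂ sin²(Δλ/2) = 0.000039
c = 2·arcsin(√a) = 0.012490 rad = 0.7156°
d = R·c = 6371 × 0.012490 = 79.6 km

79.6 km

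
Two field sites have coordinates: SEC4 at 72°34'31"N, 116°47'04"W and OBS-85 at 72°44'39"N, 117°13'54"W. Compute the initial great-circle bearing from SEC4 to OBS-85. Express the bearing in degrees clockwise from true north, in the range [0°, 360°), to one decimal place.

321.9°

SEC4: φ = +72.57528°, λ = -116.78444°
OBS-85: φ = +72.74417°, λ = -117.23167°
Δλ = -0.4472°
y = sin Δλ · cos φ₂ = -0.002315
x = cos φ₁ sin φ₂ − sin φ₁ cos φ₂ cos Δλ = 0.002956
θ = atan2(y, x) = -38.0684° → 321.9316° (mod 360°)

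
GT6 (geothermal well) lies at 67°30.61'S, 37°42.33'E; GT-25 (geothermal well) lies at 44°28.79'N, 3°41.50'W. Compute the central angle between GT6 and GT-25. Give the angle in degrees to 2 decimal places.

116.27°

GT6: φ = -67.51017°, λ = +37.70550°
GT-25: φ = +44.47983°, λ = -3.69167°
Δφ = 111.9900°,  Δλ = -41.3972°
a = sin²(Δφ/2) + cos φ₁ cos φ₂ sin²(Δλ/2) = 0.721319
c = 2·arcsin(√a) = 2.029334 rad = 116.2723°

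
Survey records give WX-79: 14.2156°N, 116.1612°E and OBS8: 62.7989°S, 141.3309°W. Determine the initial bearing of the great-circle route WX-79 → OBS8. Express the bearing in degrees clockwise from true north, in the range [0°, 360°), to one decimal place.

Δλ = 102.5079°
y = sin Δλ · cos φ₂ = 0.446266
x = cos φ₁ sin φ₂ − sin φ₁ cos φ₂ cos Δλ = -0.837861
θ = atan2(y, x) = 151.9591° → 151.9591° (mod 360°)

152.0°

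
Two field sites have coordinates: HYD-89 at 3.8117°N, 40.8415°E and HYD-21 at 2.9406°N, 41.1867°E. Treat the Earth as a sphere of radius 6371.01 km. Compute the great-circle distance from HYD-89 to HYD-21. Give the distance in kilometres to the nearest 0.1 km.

104.2 km

Δφ = -0.8711°,  Δλ = 0.3452°
a = sin²(Δφ/2) + cos φ₁ cos φ₂ sin²(Δλ/2) = 0.000067
c = 2·arcsin(√a) = 0.016350 rad = 0.9368°
d = R·c = 6371.01 × 0.016350 = 104.2 km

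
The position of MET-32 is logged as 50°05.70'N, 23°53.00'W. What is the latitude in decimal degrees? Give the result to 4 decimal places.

50° + 5.70′/60 = 50 + 0.09500 = 50.0950°

50.0950°N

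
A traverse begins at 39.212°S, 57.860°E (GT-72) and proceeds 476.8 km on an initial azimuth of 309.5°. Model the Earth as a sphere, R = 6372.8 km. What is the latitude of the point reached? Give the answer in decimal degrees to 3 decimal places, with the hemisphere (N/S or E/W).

δ = d/R = 476.8/6372.8 = 0.074818 rad
φ₂ = arcsin(sin φ₁ cos δ + cos φ₁ sin δ cos θ)
   = arcsin(-0.63219·0.99720 + 0.77481·0.07475·0.63608) = -36.41176°
λ₂ = λ₁ + atan2(sin θ sin δ cos φ₁, cos δ − sin φ₁ sin φ₂) = 53.75012°

36.412°S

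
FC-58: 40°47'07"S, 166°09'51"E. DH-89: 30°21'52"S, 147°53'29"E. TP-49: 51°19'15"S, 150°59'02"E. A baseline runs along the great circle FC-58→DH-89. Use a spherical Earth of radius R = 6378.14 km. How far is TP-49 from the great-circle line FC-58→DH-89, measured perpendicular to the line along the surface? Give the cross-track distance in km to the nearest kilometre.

1625 km

FC-58: φ = -40.78528°, λ = +166.16417°
DH-89: φ = -30.36444°, λ = +147.89139°
TP-49: φ = -51.32083°, λ = +150.98389°
δ₁₃ = central angle FC-58→TP-49 = 0.259064 rad  (haversine)
θ₁₃ = bearing FC-58→TP-49 = 219.704°,  θ₁₂ = bearing FC-58→DH-89 = 299.403°
dₓₜ = R·arcsin(sin δ₁₃ · sin(θ₁₃ − θ₁₂)) = 6378.14·arcsin(0.25618·sin(-79.699°)) = -1625.116 km
|dₓₜ| = 1625.116 km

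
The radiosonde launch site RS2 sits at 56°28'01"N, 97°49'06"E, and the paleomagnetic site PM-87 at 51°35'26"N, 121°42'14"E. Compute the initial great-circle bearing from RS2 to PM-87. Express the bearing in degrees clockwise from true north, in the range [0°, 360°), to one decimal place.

99.2°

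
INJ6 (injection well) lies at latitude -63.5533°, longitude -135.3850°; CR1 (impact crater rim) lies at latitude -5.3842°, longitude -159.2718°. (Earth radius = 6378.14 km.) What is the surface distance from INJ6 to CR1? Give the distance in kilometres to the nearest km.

6757 km

Δφ = 58.1691°,  Δλ = -23.8868°
a = sin²(Δφ/2) + cos φ₁ cos φ₂ sin²(Δλ/2) = 0.255282
c = 2·arcsin(√a) = 1.059354 rad = 60.6965°
d = R·c = 6378.14 × 1.059354 = 6756.7 km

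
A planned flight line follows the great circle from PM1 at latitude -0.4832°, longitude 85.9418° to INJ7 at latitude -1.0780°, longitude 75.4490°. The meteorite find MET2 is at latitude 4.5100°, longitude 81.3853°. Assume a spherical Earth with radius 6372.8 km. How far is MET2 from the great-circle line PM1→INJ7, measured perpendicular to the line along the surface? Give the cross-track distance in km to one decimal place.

583.5 km

δ₁₃ = central angle PM1→MET2 = 0.117929 rad  (haversine)
θ₁₃ = bearing PM1→MET2 = 317.692°,  θ₁₂ = bearing PM1→INJ7 = 266.693°
dₓₜ = R·arcsin(sin δ₁₃ · sin(θ₁₃ − θ₁₂)) = 6372.8·arcsin(0.11766·sin(50.999°)) = 583.512 km
|dₓₜ| = 583.512 km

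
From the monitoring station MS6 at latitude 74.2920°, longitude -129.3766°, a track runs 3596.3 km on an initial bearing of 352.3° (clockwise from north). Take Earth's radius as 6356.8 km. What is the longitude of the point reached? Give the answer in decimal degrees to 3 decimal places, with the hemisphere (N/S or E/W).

64.873°E

δ = d/R = 3596.3/6356.8 = 0.565741 rad
φ₂ = arcsin(sin φ₁ cos δ + cos φ₁ sin δ cos θ)
   = arcsin(0.96265·0.84419 + 0.27073·0.53604·0.99098) = 73.03459°
λ₂ = λ₁ + atan2(sin θ sin δ cos φ₁, cos δ − sin φ₁ sin φ₂) = 64.87258°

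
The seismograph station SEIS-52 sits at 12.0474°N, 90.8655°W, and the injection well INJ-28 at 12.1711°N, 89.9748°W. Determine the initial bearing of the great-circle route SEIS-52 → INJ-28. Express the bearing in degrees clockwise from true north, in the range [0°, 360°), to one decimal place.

81.8°

Δλ = 0.8907°
y = sin Δλ · cos φ₂ = 0.015196
x = cos φ₁ sin φ₂ − sin φ₁ cos φ₂ cos Δλ = 0.002184
θ = atan2(y, x) = 81.8225° → 81.8225° (mod 360°)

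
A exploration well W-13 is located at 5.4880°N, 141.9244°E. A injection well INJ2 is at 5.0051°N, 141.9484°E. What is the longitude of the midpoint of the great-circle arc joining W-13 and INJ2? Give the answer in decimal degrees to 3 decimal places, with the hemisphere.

141.936°E

Bx = cos φ₂ cos Δλ = 0.996187,  By = cos φ₂ sin Δλ = 0.000417
φₘ = atan2(sin φ₁ + sin φ₂, √((cos φ₁ + Bx)² + By²)) = 5.24655°
λₘ = λ₁ + atan2(By, cos φ₁ + Bx) = 141.93640°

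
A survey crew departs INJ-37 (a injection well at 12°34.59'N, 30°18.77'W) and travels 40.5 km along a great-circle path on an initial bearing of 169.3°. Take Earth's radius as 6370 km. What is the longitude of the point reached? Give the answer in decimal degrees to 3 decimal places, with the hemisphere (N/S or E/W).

INJ-37: φ = +12.57650°, λ = -30.31283°
δ = d/R = 40.5/6370 = 0.006358 rad
φ₂ = arcsin(sin φ₁ cos δ + cos φ₁ sin δ cos θ)
   = arcsin(0.21774·0.99998 + 0.97601·0.00636·-0.98261) = 12.21854°
λ₂ = λ₁ + atan2(sin θ sin δ cos φ₁, cos δ − sin φ₁ sin φ₂) = -30.24363°

30.244°W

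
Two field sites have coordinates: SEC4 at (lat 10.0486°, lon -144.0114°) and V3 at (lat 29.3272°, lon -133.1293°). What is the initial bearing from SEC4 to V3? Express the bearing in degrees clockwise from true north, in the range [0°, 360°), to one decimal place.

26.3°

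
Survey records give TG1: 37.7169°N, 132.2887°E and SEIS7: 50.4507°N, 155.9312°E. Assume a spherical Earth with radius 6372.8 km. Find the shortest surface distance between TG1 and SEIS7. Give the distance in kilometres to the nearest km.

2344 km

Δφ = 12.7338°,  Δλ = 23.6425°
a = sin²(Δφ/2) + cos φ₁ cos φ₂ sin²(Δλ/2) = 0.033436
c = 2·arcsin(√a) = 0.367780 rad = 21.0723°
d = R·c = 6372.8 × 0.367780 = 2343.8 km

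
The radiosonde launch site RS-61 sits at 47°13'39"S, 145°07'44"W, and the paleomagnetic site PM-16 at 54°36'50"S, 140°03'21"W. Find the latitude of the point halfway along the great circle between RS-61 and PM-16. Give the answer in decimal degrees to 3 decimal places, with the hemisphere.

RS-61: φ = -47.22750°, λ = -145.12889°
PM-16: φ = -54.61389°, λ = -140.05583°
Bx = cos φ₂ cos Δλ = 0.576815,  By = cos φ₂ sin Δλ = 0.051206
φₘ = atan2(sin φ₁ + sin φ₂, √((cos φ₁ + Bx)² + By²)) = -50.94800°
λₘ = λ₁ + atan2(By, cos φ₁ + Bx) = -142.79411°

50.948°S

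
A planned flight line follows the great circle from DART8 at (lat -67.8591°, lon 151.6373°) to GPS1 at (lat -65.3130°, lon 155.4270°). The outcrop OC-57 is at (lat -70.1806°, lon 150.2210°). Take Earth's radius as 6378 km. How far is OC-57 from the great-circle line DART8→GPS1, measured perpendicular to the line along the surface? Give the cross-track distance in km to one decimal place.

δ₁₃ = central angle DART8→OC-57 = 0.041470 rad  (haversine)
θ₁₃ = bearing DART8→OC-57 = 191.662°,  θ₁₂ = bearing DART8→GPS1 = 32.353°
dₓₜ = R·arcsin(sin δ₁₃ · sin(θ₁₃ − θ₁₂)) = 6378·arcsin(0.04146·sin(159.309°)) = 93.432 km
|dₓₜ| = 93.432 km

93.4 km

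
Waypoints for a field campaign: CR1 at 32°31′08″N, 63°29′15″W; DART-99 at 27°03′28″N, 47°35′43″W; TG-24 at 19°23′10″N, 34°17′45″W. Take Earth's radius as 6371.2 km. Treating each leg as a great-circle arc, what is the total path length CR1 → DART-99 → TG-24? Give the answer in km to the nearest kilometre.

3250 km

CR1: φ = +32.51889°, λ = -63.48750°
DART-99: φ = +27.05778°, λ = -47.59528°
TG-24: φ = +19.38611°, λ = -34.29583°
CR1→DART-99: c = 0.258558 rad, d = 1647.33 km
DART-99→TG-24: c = 0.251582 rad, d = 1602.88 km
Total = 1647.33 + 1602.88 = 3250.20 km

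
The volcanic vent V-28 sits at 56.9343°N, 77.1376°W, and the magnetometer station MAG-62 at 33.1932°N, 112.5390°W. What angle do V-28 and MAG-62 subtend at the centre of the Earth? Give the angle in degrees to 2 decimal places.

Δφ = -23.7411°,  Δλ = -35.4014°
a = sin²(Δφ/2) + cos φ₁ cos φ₂ sin²(Δλ/2) = 0.084520
c = 2·arcsin(√a) = 0.589966 rad = 33.8026°

33.80°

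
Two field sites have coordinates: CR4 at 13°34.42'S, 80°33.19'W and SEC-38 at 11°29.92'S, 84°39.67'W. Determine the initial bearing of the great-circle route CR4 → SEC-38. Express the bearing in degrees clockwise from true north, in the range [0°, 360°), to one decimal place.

296.9°

CR4: φ = -13.57367°, λ = -80.55317°
SEC-38: φ = -11.49867°, λ = -84.66117°
Δλ = -4.1080°
y = sin Δλ · cos φ₂ = -0.070199
x = cos φ₁ sin φ₂ − sin φ₁ cos φ₂ cos Δλ = 0.035617
θ = atan2(y, x) = -63.0982° → 296.9018° (mod 360°)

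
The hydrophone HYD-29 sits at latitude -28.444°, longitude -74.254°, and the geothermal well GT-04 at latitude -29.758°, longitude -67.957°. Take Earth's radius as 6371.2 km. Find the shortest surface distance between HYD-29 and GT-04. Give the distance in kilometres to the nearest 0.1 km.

628.9 km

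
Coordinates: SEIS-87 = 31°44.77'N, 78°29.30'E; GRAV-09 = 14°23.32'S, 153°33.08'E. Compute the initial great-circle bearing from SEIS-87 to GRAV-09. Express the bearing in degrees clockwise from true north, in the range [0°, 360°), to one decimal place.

110.1°

SEIS-87: φ = +31.74617°, λ = +78.48833°
GRAV-09: φ = -14.38867°, λ = +153.55133°
Δλ = 75.0630°
y = sin Δλ · cos φ₂ = 0.935902
x = cos φ₁ sin φ₂ − sin φ₁ cos φ₂ cos Δλ = -0.342686
θ = atan2(y, x) = 110.1105° → 110.1105° (mod 360°)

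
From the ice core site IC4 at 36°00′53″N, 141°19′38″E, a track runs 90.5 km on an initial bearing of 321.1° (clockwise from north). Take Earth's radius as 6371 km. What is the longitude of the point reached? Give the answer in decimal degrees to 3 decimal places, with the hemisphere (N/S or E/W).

140.690°E

IC4: φ = +36.01472°, λ = +141.32722°
δ = d/R = 90.5/6371 = 0.014205 rad
φ₂ = arcsin(sin φ₁ cos δ + cos φ₁ sin δ cos θ)
   = arcsin(0.58799·0.99990 + 0.80887·0.01420·0.77824) = 36.64644°
λ₂ = λ₁ + atan2(sin θ sin δ cos φ₁, cos δ − sin φ₁ sin φ₂) = 140.69023°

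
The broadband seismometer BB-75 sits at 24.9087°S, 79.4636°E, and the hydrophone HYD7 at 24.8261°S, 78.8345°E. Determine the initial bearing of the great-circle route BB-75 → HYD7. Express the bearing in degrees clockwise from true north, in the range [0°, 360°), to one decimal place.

Δλ = -0.6291°
y = sin Δλ · cos φ₂ = -0.009965
x = cos φ₁ sin φ₂ − sin φ₁ cos φ₂ cos Δλ = 0.001419
θ = atan2(y, x) = -81.8979° → 278.1021° (mod 360°)

278.1°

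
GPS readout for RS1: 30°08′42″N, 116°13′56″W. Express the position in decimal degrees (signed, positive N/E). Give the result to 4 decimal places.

lat: 30.1450° N → +30.1450°
lon: 116.2322° W → -116.2322°

+30.1450°, -116.2322°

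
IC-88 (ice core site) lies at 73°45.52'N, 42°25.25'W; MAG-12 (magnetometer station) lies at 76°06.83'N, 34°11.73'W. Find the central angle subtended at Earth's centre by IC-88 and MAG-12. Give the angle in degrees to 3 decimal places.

3.175°

IC-88: φ = +73.75867°, λ = -42.42083°
MAG-12: φ = +76.11383°, λ = -34.19550°
Δφ = 2.3552°,  Δλ = 8.2253°
a = sin²(Δφ/2) + cos φ₁ cos φ₂ sin²(Δλ/2) = 0.000768
c = 2·arcsin(√a) = 0.055418 rad = 3.1752°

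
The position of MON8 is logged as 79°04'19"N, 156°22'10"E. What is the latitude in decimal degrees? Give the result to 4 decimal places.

79.0719°N

79° + 4′/60 + 19″/3600 = 79 + 0.06667 + 0.00528 = 79.0719°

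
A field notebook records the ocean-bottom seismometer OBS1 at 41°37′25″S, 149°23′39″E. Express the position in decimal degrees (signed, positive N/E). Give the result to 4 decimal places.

lat: 41.6236° S → -41.6236°
lon: 149.3942° E → +149.3942°

-41.6236°, +149.3942°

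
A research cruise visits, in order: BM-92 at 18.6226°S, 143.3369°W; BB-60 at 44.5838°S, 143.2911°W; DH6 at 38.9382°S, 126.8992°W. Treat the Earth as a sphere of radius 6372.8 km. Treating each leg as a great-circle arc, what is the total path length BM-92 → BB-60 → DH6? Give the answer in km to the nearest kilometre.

4382 km

BM-92→BB-60: c = 0.453109 rad, d = 2887.57 km
BB-60→DH6: c = 0.234494 rad, d = 1494.38 km
Total = 2887.57 + 1494.38 = 4381.96 km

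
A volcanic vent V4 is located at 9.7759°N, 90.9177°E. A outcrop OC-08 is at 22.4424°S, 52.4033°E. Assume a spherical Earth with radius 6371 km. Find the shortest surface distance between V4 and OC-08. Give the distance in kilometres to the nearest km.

5517 km

Δφ = -32.2183°,  Δλ = -38.5144°
a = sin²(Δφ/2) + cos φ₁ cos φ₂ sin²(Δλ/2) = 0.176065
c = 2·arcsin(√a) = 0.866011 rad = 49.6188°
d = R·c = 6371 × 0.866011 = 5517.4 km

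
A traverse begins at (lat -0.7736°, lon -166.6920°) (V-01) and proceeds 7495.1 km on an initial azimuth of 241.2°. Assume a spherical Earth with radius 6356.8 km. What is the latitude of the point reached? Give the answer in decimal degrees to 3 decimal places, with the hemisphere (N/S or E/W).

δ = d/R = 7495.1/6356.8 = 1.179068 rad
φ₂ = arcsin(sin φ₁ cos δ + cos φ₁ sin δ cos θ)
   = arcsin(-0.01350·0.38179 + 0.99991·0.92425·-0.48175) = -26.76776°
λ₂ = λ₁ + atan2(sin θ sin δ cos φ₁, cos δ − sin φ₁ sin φ₂) = 128.19544°

26.768°S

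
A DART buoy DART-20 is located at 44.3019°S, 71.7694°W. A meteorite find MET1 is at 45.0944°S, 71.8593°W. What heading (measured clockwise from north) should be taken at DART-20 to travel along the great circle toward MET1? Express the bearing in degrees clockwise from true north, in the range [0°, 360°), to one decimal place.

184.6°

Δλ = -0.0899°
y = sin Δλ · cos φ₂ = -0.001108
x = cos φ₁ sin φ₂ − sin φ₁ cos φ₂ cos Δλ = -0.013832
θ = atan2(y, x) = -175.4215° → 184.5785° (mod 360°)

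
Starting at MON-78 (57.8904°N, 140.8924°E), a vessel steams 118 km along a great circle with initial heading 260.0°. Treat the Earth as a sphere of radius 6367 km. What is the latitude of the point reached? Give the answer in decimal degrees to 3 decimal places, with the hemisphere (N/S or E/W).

57.691°N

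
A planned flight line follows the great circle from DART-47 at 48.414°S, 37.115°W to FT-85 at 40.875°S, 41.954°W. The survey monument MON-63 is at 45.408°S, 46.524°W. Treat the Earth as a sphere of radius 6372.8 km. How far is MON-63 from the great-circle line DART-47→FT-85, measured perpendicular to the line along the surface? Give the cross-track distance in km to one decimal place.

528.4 km

δ₁₃ = central angle DART-47→MON-63 = 0.123732 rad  (haversine)
θ₁₃ = bearing DART-47→MON-63 = 291.572°,  θ₁₂ = bearing DART-47→FT-85 = 333.722°
dₓₜ = R·arcsin(sin δ₁₃ · sin(θ₁₃ − θ₁₂)) = 6372.8·arcsin(0.12342·sin(-42.151°)) = -528.417 km
|dₓₜ| = 528.417 km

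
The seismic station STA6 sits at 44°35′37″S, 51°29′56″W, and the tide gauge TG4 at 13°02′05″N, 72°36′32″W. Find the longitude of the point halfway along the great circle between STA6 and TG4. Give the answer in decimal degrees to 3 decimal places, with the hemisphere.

63.713°W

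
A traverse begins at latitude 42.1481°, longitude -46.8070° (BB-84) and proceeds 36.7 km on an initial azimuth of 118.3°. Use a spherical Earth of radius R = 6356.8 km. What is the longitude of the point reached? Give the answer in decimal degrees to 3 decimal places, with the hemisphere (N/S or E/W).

δ = d/R = 36.7/6356.8 = 0.005773 rad
φ₂ = arcsin(sin φ₁ cos δ + cos φ₁ sin δ cos θ)
   = arcsin(0.67105·0.99998 + 0.74141·0.00577·-0.47409) = 41.99061°
λ₂ = λ₁ + atan2(sin θ sin δ cos φ₁, cos δ − sin φ₁ sin φ₂) = -46.41514°

46.415°W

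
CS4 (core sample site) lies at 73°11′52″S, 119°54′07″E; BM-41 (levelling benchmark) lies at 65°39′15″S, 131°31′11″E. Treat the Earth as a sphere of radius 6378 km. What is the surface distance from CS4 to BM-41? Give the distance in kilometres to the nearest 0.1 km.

951.0 km

CS4: φ = -73.19778°, λ = +119.90194°
BM-41: φ = -65.65417°, λ = +131.51972°
Δφ = 7.5436°,  Δλ = 11.6178°
a = sin²(Δφ/2) + cos φ₁ cos φ₂ sin²(Δλ/2) = 0.005548
c = 2·arcsin(√a) = 0.149109 rad = 8.5433°
d = R·c = 6378 × 0.149109 = 951.0 km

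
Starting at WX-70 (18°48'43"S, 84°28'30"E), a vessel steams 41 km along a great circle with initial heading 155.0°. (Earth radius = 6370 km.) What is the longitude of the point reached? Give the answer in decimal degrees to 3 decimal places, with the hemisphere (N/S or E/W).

84.640°E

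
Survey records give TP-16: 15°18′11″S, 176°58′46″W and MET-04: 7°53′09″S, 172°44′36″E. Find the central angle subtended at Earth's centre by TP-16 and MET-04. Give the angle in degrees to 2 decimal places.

TP-16: φ = -15.30306°, λ = -176.97944°
MET-04: φ = -7.88583°, λ = +172.74333°
Δφ = 7.4172°,  Δλ = -10.2772°
a = sin²(Δφ/2) + cos φ₁ cos φ₂ sin²(Δλ/2) = 0.011848
c = 2·arcsin(√a) = 0.218131 rad = 12.4980°

12.50°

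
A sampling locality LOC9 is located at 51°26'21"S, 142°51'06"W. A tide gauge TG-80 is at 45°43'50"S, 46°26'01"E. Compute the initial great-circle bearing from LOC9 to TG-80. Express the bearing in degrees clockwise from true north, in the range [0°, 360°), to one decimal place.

LOC9: φ = -51.43917°, λ = -142.85167°
TG-80: φ = -45.73056°, λ = +46.43361°
Δλ = -170.7147°
y = sin Δλ · cos φ₂ = -0.112628
x = cos φ₁ sin φ₂ − sin φ₁ cos φ₂ cos Δλ = -0.985029
θ = atan2(y, x) = -173.4771° → 186.5229° (mod 360°)

186.5°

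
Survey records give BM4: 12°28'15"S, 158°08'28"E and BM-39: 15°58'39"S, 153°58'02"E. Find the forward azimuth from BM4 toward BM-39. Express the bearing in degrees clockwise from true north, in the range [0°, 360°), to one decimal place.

BM4: φ = -12.47083°, λ = +158.14111°
BM-39: φ = -15.97750°, λ = +153.96722°
Δλ = -4.1739°
y = sin Δλ · cos φ₂ = -0.069972
x = cos φ₁ sin φ₂ − sin φ₁ cos φ₂ cos Δλ = -0.061715
θ = atan2(y, x) = -131.4123° → 228.5877° (mod 360°)

228.6°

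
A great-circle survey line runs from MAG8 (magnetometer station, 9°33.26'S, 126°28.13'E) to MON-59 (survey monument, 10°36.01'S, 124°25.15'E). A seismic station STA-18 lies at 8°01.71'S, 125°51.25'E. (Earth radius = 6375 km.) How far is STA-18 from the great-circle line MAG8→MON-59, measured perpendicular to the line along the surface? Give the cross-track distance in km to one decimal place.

MAG8: φ = -9.55433°, λ = +126.46883°
MON-59: φ = -10.60017°, λ = +124.41917°
STA-18: φ = -8.02850°, λ = +125.85417°
δ₁₃ = central angle MAG8→STA-18 = 0.028663 rad  (haversine)
θ₁₃ = bearing MAG8→STA-18 = 338.244°,  θ₁₂ = bearing MAG8→MON-59 = 242.428°
dₓₜ = R·arcsin(sin δ₁₃ · sin(θ₁₃ − θ₁₂)) = 6375·arcsin(0.02866·sin(95.816°)) = 181.789 km
|dₓₜ| = 181.789 km

181.8 km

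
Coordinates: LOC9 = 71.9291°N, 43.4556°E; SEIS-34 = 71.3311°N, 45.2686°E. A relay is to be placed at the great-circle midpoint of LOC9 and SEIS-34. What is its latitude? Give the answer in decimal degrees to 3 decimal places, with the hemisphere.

Bx = cos φ₂ cos Δλ = 0.319939,  By = cos φ₂ sin Δλ = 0.010127
φₘ = atan2(sin φ₁ + sin φ₂, √((cos φ₁ + Bx)² + By²)) = 71.63224°
λₘ = λ₁ + atan2(By, cos φ₁ + Bx) = 44.37635°

71.632°N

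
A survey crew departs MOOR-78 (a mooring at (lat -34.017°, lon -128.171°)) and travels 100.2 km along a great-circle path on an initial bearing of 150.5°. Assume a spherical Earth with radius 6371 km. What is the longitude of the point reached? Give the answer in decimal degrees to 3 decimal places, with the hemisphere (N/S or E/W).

127.631°W

δ = d/R = 100.2/6371 = 0.015728 rad
φ₂ = arcsin(sin φ₁ cos δ + cos φ₁ sin δ cos θ)
   = arcsin(-0.55944·0.99988 + 0.82887·0.01573·-0.87036) = -34.80012°
λ₂ = λ₁ + atan2(sin θ sin δ cos φ₁, cos δ − sin φ₁ sin φ₂) = -127.63063°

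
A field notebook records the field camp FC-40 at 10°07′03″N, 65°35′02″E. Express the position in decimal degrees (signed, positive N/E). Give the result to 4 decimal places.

+10.1175°, +65.5839°

lat: 10.1175° N → +10.1175°
lon: 65.5839° E → +65.5839°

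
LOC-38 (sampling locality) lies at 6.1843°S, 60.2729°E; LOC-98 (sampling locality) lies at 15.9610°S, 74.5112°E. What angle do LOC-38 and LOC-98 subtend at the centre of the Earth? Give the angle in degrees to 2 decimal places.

Δφ = -9.7767°,  Δλ = 14.2383°
a = sin²(Δφ/2) + cos φ₁ cos φ₂ sin²(Δλ/2) = 0.021943
c = 2·arcsin(√a) = 0.297357 rad = 17.0373°

17.04°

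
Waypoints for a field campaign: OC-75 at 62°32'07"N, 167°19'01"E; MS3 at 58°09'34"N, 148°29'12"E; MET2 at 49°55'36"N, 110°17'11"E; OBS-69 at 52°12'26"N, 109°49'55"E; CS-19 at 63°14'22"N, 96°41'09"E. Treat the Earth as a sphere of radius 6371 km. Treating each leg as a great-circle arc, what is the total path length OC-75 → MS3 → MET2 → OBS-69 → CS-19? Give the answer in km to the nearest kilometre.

OC-75: φ = +62.53528°, λ = +167.31694°
MS3: φ = +58.15944°, λ = +148.48667°
MET2: φ = +49.92667°, λ = +110.28639°
OBS-69: φ = +52.20722°, λ = +109.83194°
CS-19: φ = +63.23944°, λ = +96.68583°
OC-75→MS3: c = 0.178772 rad, d = 1138.96 km
MS3→MET2: c = 0.410390 rad, d = 2614.60 km
MET2→OBS-69: c = 0.040114 rad, d = 255.57 km
OBS-69→CS-19: c = 0.227255 rad, d = 1447.84 km
Total = 1138.96 + 2614.60 + 255.57 + 1447.84 = 5456.96 km

5457 km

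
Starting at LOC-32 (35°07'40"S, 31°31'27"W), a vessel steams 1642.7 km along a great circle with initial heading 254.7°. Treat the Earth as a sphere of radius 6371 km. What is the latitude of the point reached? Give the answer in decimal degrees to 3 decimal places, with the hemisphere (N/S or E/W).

37.692°S

LOC-32: φ = -35.12778°, λ = -31.52417°
δ = d/R = 1642.7/6371 = 0.257840 rad
φ₂ = arcsin(sin φ₁ cos δ + cos φ₁ sin δ cos θ)
   = arcsin(-0.57540·0.96694 + 0.81787·0.25499·-0.26387) = -37.69165°
λ₂ = λ₁ + atan2(sin θ sin δ cos φ₁, cos δ − sin φ₁ sin φ₂) = -49.63277°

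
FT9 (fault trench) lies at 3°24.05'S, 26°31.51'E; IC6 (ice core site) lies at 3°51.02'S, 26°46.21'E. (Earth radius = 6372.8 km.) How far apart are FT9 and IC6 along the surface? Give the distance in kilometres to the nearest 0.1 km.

56.9 km

FT9: φ = -3.40083°, λ = +26.52517°
IC6: φ = -3.85033°, λ = +26.77017°
Δφ = -0.4495°,  Δλ = 0.2450°
a = sin²(Δφ/2) + cos φ₁ cos φ₂ sin²(Δλ/2) = 0.000020
c = 2·arcsin(√a) = 0.008931 rad = 0.5117°
d = R·c = 6372.8 × 0.008931 = 56.9 km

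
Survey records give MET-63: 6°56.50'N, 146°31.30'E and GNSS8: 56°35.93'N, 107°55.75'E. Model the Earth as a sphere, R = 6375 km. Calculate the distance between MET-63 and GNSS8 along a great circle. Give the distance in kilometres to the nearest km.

6468 km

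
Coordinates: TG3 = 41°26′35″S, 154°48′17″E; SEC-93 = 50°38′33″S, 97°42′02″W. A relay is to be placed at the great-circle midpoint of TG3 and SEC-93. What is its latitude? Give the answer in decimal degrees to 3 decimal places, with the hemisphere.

60.149°S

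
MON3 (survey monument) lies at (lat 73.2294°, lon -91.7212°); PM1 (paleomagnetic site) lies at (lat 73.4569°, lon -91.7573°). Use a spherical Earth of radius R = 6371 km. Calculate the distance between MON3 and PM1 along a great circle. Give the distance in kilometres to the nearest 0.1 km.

25.3 km

Δφ = 0.2275°,  Δλ = -0.0361°
a = sin²(Δφ/2) + cos φ₁ cos φ₂ sin²(Δλ/2) = 0.000004
c = 2·arcsin(√a) = 0.003975 rad = 0.2277°
d = R·c = 6371 × 0.003975 = 25.3 km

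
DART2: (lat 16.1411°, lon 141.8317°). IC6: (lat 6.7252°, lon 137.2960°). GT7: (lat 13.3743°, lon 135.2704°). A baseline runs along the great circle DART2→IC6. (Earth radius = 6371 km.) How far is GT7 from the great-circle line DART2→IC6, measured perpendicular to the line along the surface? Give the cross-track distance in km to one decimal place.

509.6 km

δ₁₃ = central angle DART2→GT7 = 0.120794 rad  (haversine)
θ₁₃ = bearing DART2→GT7 = 247.301°,  θ₁₂ = bearing DART2→IC6 = 205.762°
dₓₜ = R·arcsin(sin δ₁₃ · sin(θ₁₃ − θ₁₂)) = 6371·arcsin(0.12050·sin(41.539°)) = 509.636 km
|dₓₜ| = 509.636 km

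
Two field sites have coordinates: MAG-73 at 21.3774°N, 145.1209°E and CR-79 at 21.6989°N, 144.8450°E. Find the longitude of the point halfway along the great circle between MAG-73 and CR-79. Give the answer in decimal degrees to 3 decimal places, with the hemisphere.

Bx = cos φ₂ cos Δλ = 0.929129,  By = cos φ₂ sin Δλ = -0.004474
φₘ = atan2(sin φ₁ + sin φ₂, √((cos φ₁ + Bx)² + By²)) = 21.53821°
λₘ = λ₁ + atan2(By, cos φ₁ + Bx) = 144.98310°

144.983°E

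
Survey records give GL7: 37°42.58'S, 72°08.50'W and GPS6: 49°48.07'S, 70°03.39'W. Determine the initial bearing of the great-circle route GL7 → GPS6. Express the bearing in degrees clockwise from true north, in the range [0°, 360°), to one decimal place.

GL7: φ = -37.70967°, λ = -72.14167°
GPS6: φ = -49.80117°, λ = -70.05650°
Δλ = 2.0852°
y = sin Δλ · cos φ₂ = 0.023484
x = cos φ₁ sin φ₂ − sin φ₁ cos φ₂ cos Δλ = -0.209735
θ = atan2(y, x) = 173.6111° → 173.6111° (mod 360°)

173.6°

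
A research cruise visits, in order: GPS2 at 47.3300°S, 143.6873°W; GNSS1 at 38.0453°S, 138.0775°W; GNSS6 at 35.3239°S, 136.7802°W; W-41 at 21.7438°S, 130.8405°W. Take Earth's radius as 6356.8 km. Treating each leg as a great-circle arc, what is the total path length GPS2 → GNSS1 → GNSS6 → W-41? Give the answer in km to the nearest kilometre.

GPS2→GNSS1: c = 0.177192 rad, d = 1126.38 km
GNSS1→GNSS6: c = 0.050848 rad, d = 323.23 km
GNSS6→W-41: c = 0.253765 rad, d = 1613.14 km
Total = 1126.38 + 323.23 + 1613.14 = 3062.74 km

3063 km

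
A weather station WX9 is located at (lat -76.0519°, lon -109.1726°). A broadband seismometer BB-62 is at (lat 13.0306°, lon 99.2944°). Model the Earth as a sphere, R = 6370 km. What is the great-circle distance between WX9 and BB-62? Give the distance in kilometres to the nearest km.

Δφ = 89.0825°,  Δλ = -151.5330°
a = sin²(Δφ/2) + cos φ₁ cos φ₂ sin²(Δλ/2) = 0.712633
c = 2·arcsin(√a) = 2.010052 rad = 115.1675°
d = R·c = 6370 × 2.010052 = 12804.0 km

12804 km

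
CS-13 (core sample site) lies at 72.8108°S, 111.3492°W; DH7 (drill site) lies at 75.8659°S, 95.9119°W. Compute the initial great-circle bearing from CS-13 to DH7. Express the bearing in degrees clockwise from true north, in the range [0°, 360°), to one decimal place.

133.5°

Δλ = 15.4373°
y = sin Δλ · cos φ₂ = 0.065000
x = cos φ₁ sin φ₂ − sin φ₁ cos φ₂ cos Δλ = -0.061713
θ = atan2(y, x) = 133.5139° → 133.5139° (mod 360°)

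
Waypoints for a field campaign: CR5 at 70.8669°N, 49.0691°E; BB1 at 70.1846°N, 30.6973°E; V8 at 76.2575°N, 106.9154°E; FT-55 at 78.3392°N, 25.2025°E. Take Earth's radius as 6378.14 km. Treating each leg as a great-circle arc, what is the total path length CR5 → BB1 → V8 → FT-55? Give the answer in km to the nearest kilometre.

CR5→BB1: c = 0.107140 rad, d = 683.35 km
BB1→V8: c = 0.368018 rad, d = 2347.27 km
V8→FT-55: c = 0.289993 rad, d = 1849.62 km
Total = 683.35 + 2347.27 + 1849.62 = 4880.24 km

4880 km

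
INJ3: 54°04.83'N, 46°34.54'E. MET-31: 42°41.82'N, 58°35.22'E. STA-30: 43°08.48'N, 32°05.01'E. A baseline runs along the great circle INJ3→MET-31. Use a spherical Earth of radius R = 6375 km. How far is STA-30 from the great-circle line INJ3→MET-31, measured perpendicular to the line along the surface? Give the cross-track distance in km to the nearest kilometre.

1609 km

INJ3: φ = +54.08050°, λ = +46.57567°
MET-31: φ = +42.69700°, λ = +58.58700°
STA-30: φ = +43.14133°, λ = +32.08350°
δ₁₃ = central angle INJ3→STA-30 = 0.252827 rad  (haversine)
θ₁₃ = bearing INJ3→STA-30 = 226.885°,  θ₁₂ = bearing INJ3→MET-31 = 140.318°
dₓₜ = R·arcsin(sin δ₁₃ · sin(θ₁₃ − θ₁₂)) = 6375·arcsin(0.25014·sin(86.566°)) = 1608.815 km
|dₓₜ| = 1608.815 km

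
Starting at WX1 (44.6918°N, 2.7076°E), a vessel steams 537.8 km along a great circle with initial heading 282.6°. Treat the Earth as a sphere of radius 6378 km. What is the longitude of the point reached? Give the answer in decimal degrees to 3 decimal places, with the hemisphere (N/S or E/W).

4.033°W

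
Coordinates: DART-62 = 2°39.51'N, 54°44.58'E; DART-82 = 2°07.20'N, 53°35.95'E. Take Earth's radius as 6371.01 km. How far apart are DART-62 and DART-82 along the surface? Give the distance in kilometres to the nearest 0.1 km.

140.5 km

DART-62: φ = +2.65850°, λ = +54.74300°
DART-82: φ = +2.12000°, λ = +53.59917°
Δφ = -0.5385°,  Δλ = -1.1438°
a = sin²(Δφ/2) + cos φ₁ cos φ₂ sin²(Δλ/2) = 0.000122
c = 2·arcsin(√a) = 0.022050 rad = 1.2634°
d = R·c = 6371.01 × 0.022050 = 140.5 km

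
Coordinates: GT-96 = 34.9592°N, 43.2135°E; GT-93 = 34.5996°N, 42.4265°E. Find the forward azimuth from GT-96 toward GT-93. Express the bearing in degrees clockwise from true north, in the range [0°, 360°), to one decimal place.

241.1°

Δλ = -0.7870°
y = sin Δλ · cos φ₂ = -0.011306
x = cos φ₁ sin φ₂ − sin φ₁ cos φ₂ cos Δλ = -0.006232
θ = atan2(y, x) = -118.8626° → 241.1374° (mod 360°)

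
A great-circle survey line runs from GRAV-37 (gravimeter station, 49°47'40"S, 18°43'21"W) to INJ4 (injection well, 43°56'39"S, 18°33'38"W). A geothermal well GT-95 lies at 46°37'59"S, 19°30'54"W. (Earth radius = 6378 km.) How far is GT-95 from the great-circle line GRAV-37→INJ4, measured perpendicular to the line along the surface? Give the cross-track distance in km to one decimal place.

67.6 km

GRAV-37: φ = -49.79444°, λ = -18.72250°
INJ4: φ = -43.94417°, λ = -18.56056°
GT-95: φ = -46.63306°, λ = -19.51500°
δ₁₃ = central angle GRAV-37→GT-95 = 0.055940 rad  (haversine)
θ₁₃ = bearing GRAV-37→GT-95 = 350.220°,  θ₁₂ = bearing GRAV-37→INJ4 = 1.144°
dₓₜ = R·arcsin(sin δ₁₃ · sin(θ₁₃ − θ₁₂)) = 6378·arcsin(0.05591·sin(349.076°)) = -67.579 km
|dₓₜ| = 67.579 km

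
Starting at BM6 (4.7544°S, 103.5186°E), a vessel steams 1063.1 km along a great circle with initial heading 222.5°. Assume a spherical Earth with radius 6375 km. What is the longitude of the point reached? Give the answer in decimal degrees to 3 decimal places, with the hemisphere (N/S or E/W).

96.941°E

δ = d/R = 1063.1/6375 = 0.166761 rad
φ₂ = arcsin(sin φ₁ cos δ + cos φ₁ sin δ cos θ)
   = arcsin(-0.08288·0.98613 + 0.99656·0.16599·-0.73728) = -11.75304°
λ₂ = λ₁ + atan2(sin θ sin δ cos φ₁, cos δ − sin φ₁ sin φ₂) = 96.94140°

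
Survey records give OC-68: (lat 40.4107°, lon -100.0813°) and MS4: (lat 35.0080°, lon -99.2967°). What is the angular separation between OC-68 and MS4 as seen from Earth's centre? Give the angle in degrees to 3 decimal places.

Δφ = -5.4027°,  Δλ = 0.7846°
a = sin²(Δφ/2) + cos φ₁ cos φ₂ sin²(Δλ/2) = 0.002250
c = 2·arcsin(√a) = 0.094914 rad = 5.4382°

5.438°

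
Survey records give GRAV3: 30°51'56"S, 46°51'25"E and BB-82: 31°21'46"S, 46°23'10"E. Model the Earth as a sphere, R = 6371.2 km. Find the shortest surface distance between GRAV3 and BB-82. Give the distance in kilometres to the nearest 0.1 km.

71.2 km

GRAV3: φ = -30.86556°, λ = +46.85694°
BB-82: φ = -31.36278°, λ = +46.38611°
Δφ = -0.4972°,  Δλ = -0.4708°
a = sin²(Δφ/2) + cos φ₁ cos φ₂ sin²(Δλ/2) = 0.000031
c = 2·arcsin(√a) = 0.011172 rad = 0.6401°
d = R·c = 6371.2 × 0.011172 = 71.2 km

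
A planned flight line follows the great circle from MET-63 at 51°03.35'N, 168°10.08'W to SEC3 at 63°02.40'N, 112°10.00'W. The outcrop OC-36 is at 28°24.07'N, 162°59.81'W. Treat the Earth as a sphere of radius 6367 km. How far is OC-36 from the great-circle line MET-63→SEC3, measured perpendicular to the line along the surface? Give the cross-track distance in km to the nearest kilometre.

2142 km

MET-63: φ = +51.05583°, λ = -168.16800°
SEC3: φ = +63.04000°, λ = -112.16667°
OC-36: φ = +28.40117°, λ = -162.99683°
δ₁₃ = central angle MET-63→OC-36 = 0.401201 rad  (haversine)
θ₁₃ = bearing MET-63→OC-36 = 168.287°,  θ₁₂ = bearing MET-63→SEC3 = 45.991°
dₓₜ = R·arcsin(sin δ₁₃ · sin(θ₁₃ − θ₁₂)) = 6367·arcsin(0.39052·sin(122.295°)) = 2141.998 km
|dₓₜ| = 2141.998 km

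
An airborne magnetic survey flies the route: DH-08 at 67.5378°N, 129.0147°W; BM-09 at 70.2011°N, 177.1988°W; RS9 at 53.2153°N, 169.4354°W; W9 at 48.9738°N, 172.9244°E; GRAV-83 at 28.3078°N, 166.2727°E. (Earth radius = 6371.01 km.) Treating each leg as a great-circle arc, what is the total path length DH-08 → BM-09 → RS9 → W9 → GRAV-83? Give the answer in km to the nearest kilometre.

7512 km

DH-08→BM-09: c = 0.298460 rad, d = 1901.49 km
BM-09→RS9: c = 0.302757 rad, d = 1928.87 km
RS9→W9: c = 0.206382 rad, d = 1314.86 km
W9→GRAV-83: c = 0.371556 rad, d = 2367.19 km
Total = 1901.49 + 1928.87 + 1314.86 + 2367.19 = 7512.40 km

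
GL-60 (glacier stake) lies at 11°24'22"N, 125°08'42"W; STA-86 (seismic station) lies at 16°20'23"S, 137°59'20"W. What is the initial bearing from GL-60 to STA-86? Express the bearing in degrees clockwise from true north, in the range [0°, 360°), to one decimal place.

GL-60: φ = +11.40611°, λ = -125.14500°
STA-86: φ = -16.33972°, λ = -137.98889°
Δλ = -12.8439°
y = sin Δλ · cos φ₂ = -0.213317
x = cos φ₁ sin φ₂ − sin φ₁ cos φ₂ cos Δλ = -0.460802
θ = atan2(y, x) = -155.1594° → 204.8406° (mod 360°)

204.8°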